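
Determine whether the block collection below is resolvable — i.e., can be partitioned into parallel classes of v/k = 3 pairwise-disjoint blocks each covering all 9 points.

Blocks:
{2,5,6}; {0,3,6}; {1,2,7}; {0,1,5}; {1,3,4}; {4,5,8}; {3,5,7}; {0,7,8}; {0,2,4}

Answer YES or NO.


v = 9, block size k = 3, number of blocks = 9.
For resolvability, blocks must partition into parallel classes of size v/k = 3.
Total blocks must therefore be a multiple of 3: 9 = 3·3 + 0 ⇒ divisible ✓.
Consider block {0,1,5}. It intersects every other block in the collection, so no parallel class of size 3 can contain it.
Since every block must belong to some parallel class in a resolution, the collection cannot be partitioned into parallel classes.
Resolvable? NO.

NO


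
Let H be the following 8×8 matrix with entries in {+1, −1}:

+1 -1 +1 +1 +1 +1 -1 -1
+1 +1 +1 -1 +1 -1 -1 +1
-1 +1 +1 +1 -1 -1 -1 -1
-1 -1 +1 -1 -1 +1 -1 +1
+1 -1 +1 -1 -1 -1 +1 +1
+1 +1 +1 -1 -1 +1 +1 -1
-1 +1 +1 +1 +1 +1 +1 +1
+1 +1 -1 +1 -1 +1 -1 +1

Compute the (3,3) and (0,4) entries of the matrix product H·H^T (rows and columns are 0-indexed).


Row 0 of H: [1, -1, 1, 1, 1, 1, -1, -1].
Row 3 of H: [-1, -1, 1, -1, -1, 1, -1, 1].
Row 4 of H: [1, -1, 1, -1, -1, -1, 1, 1].
(H·H^T)[3][3] = Σ_j H[3][j]·H[3][j] = (-1)² + (-1)² + (1)² + (-1)² + (-1)² + (1)² + (-1)² + (1)² = 1 + 1 + 1 + 1 + 1 + 1 + 1 + 1 = 8.
(H·H^T)[0][4] = Σ_j H[0][j]·H[4][j] = (1)·(1) + (-1)·(-1) + (1)·(1) + (1)·(-1) + (1)·(-1) + (1)·(-1) + (-1)·(1) + (-1)·(1) = 1 + 1 + 1 + -1 + -1 + -1 + -1 + -1 = -2.
Rows 0 and 4 are not orthogonal (dot product = -2 ≠ 0), so H is not a Hadamard matrix.

(3,3) entry = 8; (0,4) entry = -2.


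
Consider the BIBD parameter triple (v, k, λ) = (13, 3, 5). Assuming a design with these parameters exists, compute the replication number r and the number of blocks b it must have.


Any 2-(v, k, λ) BIBD satisfies two necessary conditions:
  (i)  Each point sits in r blocks, and counting incidences through any fixed point gives r(k − 1) = λ(v − 1), so r = λ(v − 1)/(k − 1).
  (ii) Total incidences bk = vr, so b = vr/k.
Step 1: r = λ(v − 1)/(k − 1) = 5·(13 − 1)/(3 − 1) = 5·12/2 = 60/2 = 30.
Step 2: b = vr/k = 13·30/3 = 390/3 = 130.
Check integrality: r = 30 ∈ Z ✓, b = 130 ∈ Z ✓.
(These identities are necessary conditions: they determine r and b for any design with these parameters, but do not by themselves prove that one exists.)

r = 30, b = 130.


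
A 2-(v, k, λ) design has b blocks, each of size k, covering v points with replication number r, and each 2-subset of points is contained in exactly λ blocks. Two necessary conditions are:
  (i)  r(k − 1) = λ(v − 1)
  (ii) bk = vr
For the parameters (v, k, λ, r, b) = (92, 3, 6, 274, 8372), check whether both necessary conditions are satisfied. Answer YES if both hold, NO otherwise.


Condition (i): r(k − 1) = 274·2 = 548; λ(v − 1) = 6·91 = 546. Match? NO.
Condition (ii): bk = 8372·3 = 25116; vr = 92·274 = 25208. Match? NO.
Both conditions hold? NO.

NO


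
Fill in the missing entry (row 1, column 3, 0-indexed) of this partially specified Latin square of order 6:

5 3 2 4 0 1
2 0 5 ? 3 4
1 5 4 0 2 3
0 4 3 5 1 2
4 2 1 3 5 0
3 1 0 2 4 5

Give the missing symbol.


Row 1 contains symbols [0, 2, 3, 4, 5] — missing [1].
Column 3 contains symbols [0, 2, 3, 4, 5] — missing [1].
The missing symbol must appear in both missing sets; intersection = [1].
Therefore the hidden value is 1.

Missing value = 1.


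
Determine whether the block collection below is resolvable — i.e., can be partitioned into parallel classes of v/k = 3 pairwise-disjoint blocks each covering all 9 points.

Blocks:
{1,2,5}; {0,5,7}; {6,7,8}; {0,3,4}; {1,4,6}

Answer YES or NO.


v = 9, block size k = 3, number of blocks = 5.
For resolvability, blocks must partition into parallel classes of size v/k = 3.
Total blocks must therefore be a multiple of 3: 5 = 3·1 + 2 ⇒ not divisible ✗.
Resolvable? NO.

NO


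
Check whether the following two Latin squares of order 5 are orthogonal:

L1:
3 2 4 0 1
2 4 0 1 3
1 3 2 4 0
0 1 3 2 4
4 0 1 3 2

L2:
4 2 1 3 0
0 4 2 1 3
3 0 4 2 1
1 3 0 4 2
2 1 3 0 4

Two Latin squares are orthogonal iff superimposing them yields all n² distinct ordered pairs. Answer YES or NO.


Form the n² = 25 superimposed pairs (L1[i][j], L2[i][j]), row by row (rows and columns indexed from 0):
row 0: (3,4) (2,2) (4,1) (0,3) (1,0)
row 1: (2,0) (4,4) (0,2) (1,1) (3,3)
row 2: (1,3) (3,0) (2,4) (4,2) (0,1)
row 3: (0,1) (1,3) (3,0) (2,4) (4,2)
row 4: (4,2) (0,1) (1,3) (3,0) (2,4)
Orthogonality requires all 25 pairs distinct.
But the pair (0,1) repeats: cell (2,4) has L1 = 0, L2 = 1, and cell (3,0) has L1 = 0, L2 = 1.
A repeated pair means some other pair never occurs (only 15 distinct pairs out of 25), so the squares are not orthogonal.
Conclusion: NO.

NO


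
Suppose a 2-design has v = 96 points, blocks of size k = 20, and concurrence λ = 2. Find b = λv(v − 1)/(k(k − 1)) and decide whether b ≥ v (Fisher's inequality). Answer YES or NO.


r = λ(v − 1)/(k − 1) = 2·95/19 = 10.
b = vr/k = 96·10/20 = 48.
Fisher's inequality: b ≥ v ⇔ 48 ≥ 96? NO.

NO


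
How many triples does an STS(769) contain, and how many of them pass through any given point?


An STS(v) is a 2-(v, 3, 1) BIBD: block size k = 3, λ = 1.
Replication: r(k − 1) = λ(v − 1) ⇒ r·2 = 769 − 1 = 768 ⇒ r = 384.
Block count: bk = vr ⇒ b·3 = 769·384 = 295296 ⇒ b = 98432.
(Check via b = v(v − 1)/6 = 769·768/6 = 590592/6 = 98432.)

r = 384, b = 98432.


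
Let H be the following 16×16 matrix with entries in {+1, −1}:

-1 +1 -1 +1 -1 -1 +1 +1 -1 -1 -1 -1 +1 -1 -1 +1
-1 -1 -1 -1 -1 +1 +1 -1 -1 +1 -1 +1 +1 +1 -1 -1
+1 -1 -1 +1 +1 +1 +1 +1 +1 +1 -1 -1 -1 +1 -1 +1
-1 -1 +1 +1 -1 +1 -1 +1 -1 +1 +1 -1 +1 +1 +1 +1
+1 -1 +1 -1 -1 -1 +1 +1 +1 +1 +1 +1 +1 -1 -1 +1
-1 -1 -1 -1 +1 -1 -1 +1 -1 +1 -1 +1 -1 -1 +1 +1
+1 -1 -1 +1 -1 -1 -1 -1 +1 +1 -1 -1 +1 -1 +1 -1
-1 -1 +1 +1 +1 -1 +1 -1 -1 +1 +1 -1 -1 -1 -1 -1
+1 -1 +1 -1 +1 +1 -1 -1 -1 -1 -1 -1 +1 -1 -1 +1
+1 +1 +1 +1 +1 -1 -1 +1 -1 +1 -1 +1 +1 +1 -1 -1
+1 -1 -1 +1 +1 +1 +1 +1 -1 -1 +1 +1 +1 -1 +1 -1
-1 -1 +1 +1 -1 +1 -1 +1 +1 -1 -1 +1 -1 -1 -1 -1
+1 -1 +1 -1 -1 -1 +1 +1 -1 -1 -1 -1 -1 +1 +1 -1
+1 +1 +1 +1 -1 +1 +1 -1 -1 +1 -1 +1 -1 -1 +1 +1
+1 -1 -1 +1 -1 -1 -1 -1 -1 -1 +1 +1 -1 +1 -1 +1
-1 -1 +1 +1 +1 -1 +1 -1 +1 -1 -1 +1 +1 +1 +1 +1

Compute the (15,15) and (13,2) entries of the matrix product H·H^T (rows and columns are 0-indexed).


Row 2 of H: [1, -1, -1, 1, 1, 1, 1, 1, 1, 1, -1, -1, -1, 1, -1, 1].
Row 13 of H: [1, 1, 1, 1, -1, 1, 1, -1, -1, 1, -1, 1, -1, -1, 1, 1].
Row 15 of H: [-1, -1, 1, 1, 1, -1, 1, -1, 1, -1, -1, 1, 1, 1, 1, 1].
(H·H^T)[15][15] = Σ_j H[15][j]·H[15][j] = (-1)² + (-1)² + (1)² + (1)² + (1)² + (-1)² + (1)² + (-1)² + (1)² + (-1)² + (-1)² + (1)² + (1)² + (1)² + (1)² + (1)² = 1 + 1 + 1 + 1 + 1 + 1 + 1 + 1 + 1 + 1 + 1 + 1 + 1 + 1 + 1 + 1 = 16.
(H·H^T)[13][2] = Σ_j H[13][j]·H[2][j] = (1)·(1) + (1)·(-1) + (1)·(-1) + (1)·(1) + (-1)·(1) + (1)·(1) + (1)·(1) + (-1)·(1) + (-1)·(1) + (1)·(1) + (-1)·(-1) + (1)·(-1) + (-1)·(-1) + (-1)·(1) + (1)·(-1) + (1)·(1) = 1 + -1 + -1 + 1 + -1 + 1 + 1 + -1 + -1 + 1 + 1 + -1 + 1 + -1 + -1 + 1 = 0.
So rows 13 and 2 are orthogonal; the diagonal entry equals n = 16.

(15,15) entry = 16; (13,2) entry = 0.


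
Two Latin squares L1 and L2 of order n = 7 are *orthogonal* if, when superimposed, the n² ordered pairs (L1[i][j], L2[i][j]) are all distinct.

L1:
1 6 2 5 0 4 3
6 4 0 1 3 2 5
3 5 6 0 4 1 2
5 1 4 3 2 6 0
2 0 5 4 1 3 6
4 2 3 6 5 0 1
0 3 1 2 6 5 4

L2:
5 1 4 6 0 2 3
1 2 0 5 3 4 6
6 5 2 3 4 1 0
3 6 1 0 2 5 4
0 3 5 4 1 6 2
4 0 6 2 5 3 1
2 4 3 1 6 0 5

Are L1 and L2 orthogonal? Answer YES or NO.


Form the n² = 49 superimposed pairs (L1[i][j], L2[i][j]), row by row (rows and columns indexed from 0):
row 0: (1,5) (6,1) (2,4) (5,6) (0,0) (4,2) (3,3)
row 1: (6,1) (4,2) (0,0) (1,5) (3,3) (2,4) (5,6)
row 2: (3,6) (5,5) (6,2) (0,3) (4,4) (1,1) (2,0)
row 3: (5,3) (1,6) (4,1) (3,0) (2,2) (6,5) (0,4)
row 4: (2,0) (0,3) (5,5) (4,4) (1,1) (3,6) (6,2)
row 5: (4,4) (2,0) (3,6) (6,2) (5,5) (0,3) (1,1)
row 6: (0,2) (3,4) (1,3) (2,1) (6,6) (5,0) (4,5)
Orthogonality requires all 49 pairs distinct.
But the pair (6,1) repeats: cell (0,1) has L1 = 6, L2 = 1, and cell (1,0) has L1 = 6, L2 = 1.
A repeated pair means some other pair never occurs (only 28 distinct pairs out of 49), so the squares are not orthogonal.
Conclusion: NO.

NO


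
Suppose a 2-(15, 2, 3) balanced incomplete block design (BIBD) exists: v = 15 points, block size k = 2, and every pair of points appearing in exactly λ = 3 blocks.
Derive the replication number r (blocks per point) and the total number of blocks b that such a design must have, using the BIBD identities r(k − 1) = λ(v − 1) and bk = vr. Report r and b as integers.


Any 2-(v, k, λ) BIBD satisfies two necessary conditions:
  (i)  Each point sits in r blocks, and counting incidences through any fixed point gives r(k − 1) = λ(v − 1), so r = λ(v − 1)/(k − 1).
  (ii) Total incidences bk = vr, so b = vr/k.
Step 1: r = λ(v − 1)/(k − 1) = 3·(15 − 1)/(2 − 1) = 3·14/1 = 42/1 = 42.
Step 2: b = vr/k = 15·42/2 = 630/2 = 315.
Check integrality: r = 42 ∈ Z ✓, b = 315 ∈ Z ✓.
(These identities are necessary conditions: they determine r and b for any design with these parameters, but do not by themselves prove that one exists.)

r = 42, b = 315.


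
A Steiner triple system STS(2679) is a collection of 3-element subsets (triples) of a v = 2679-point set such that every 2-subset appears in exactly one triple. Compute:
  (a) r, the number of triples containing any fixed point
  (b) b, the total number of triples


An STS(v) is a 2-(v, 3, 1) BIBD: block size k = 3, λ = 1.
Replication: r(k − 1) = λ(v − 1) ⇒ r·2 = 2679 − 1 = 2678 ⇒ r = 1339.
Block count: b = v(v − 1)/6 = 2679·2678/6 = 7174362/6 = 1195727.

r = 1339, b = 1195727.


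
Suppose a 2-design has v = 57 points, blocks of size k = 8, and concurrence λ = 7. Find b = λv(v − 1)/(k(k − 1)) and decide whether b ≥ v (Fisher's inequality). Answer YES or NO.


b = λv(v − 1)/(k(k − 1)) = 7·57·56/(8·7) = 22344/56 = 399.
Compare with v = 57: b ≥ v, so Fisher's inequality holds.

YES


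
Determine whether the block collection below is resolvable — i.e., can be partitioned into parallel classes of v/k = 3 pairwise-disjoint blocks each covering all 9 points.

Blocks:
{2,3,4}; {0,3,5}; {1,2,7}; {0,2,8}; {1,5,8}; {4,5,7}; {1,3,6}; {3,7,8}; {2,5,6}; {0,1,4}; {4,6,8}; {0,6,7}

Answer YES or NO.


v = 9, block size k = 3, number of blocks = 12.
For resolvability, blocks must partition into parallel classes of size v/k = 3.
Total blocks must therefore be a multiple of 3: 12 = 3·4 + 0 ⇒ divisible ✓.
Greedy packing gives 4 candidate class(es). Each should be a full parallel class (size 3, covers all 9 points).
  Class 1 (3 blocks): {2,3,4}; {1,5,8}; {0,6,7}. Points covered: [0, 1, 2, 3, 4, 5, 6, 7, 8].
  Class 2 (3 blocks): {0,3,5}; {1,2,7}; {4,6,8}. Points covered: [0, 1, 2, 3, 4, 5, 6, 7, 8].
  Class 3 (3 blocks): {0,2,8}; {4,5,7}; {1,3,6}. Points covered: [0, 1, 2, 3, 4, 5, 6, 7, 8].
  Class 4 (3 blocks): {3,7,8}; {2,5,6}; {0,1,4}. Points covered: [0, 1, 2, 3, 4, 5, 6, 7, 8].
All classes full (size 3)? YES. All classes cover every point? YES.
Resolvable? YES.

YES


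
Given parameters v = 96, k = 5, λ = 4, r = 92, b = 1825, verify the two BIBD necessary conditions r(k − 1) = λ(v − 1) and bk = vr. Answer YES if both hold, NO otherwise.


Condition (i): r(k − 1) = 92·4 = 368; λ(v − 1) = 4·95 = 380. Match? NO.
Condition (ii): bk = 1825·5 = 9125; vr = 96·92 = 8832. Match? NO.
Both conditions hold? NO.

NO


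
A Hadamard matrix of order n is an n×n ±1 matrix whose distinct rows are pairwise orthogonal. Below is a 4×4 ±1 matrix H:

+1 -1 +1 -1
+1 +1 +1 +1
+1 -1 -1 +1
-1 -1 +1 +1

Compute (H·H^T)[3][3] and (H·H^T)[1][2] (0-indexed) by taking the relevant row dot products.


Row 1 of H: [1, 1, 1, 1].
Row 2 of H: [1, -1, -1, 1].
Row 3 of H: [-1, -1, 1, 1].
(H·H^T)[3][3] = Σ_j H[3][j]·H[3][j] = (-1)² + (-1)² + (1)² + (1)² = 1 + 1 + 1 + 1 = 4.
(H·H^T)[1][2] = Σ_j H[1][j]·H[2][j] = (1)·(1) + (1)·(-1) + (1)·(-1) + (1)·(1) = 1 + -1 + -1 + 1 = 0.
So rows 1 and 2 are orthogonal; the diagonal entry equals n = 4.

(3,3) entry = 4; (1,2) entry = 0.


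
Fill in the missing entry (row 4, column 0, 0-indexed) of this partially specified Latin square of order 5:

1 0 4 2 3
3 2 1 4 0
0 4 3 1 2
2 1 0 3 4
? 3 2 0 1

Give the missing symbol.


Row 4 contains symbols [0, 1, 2, 3] — missing [4].
Column 0 contains symbols [0, 1, 2, 3] — missing [4].
The missing symbol must appear in both missing sets; intersection = [4].
Therefore the hidden value is 4.

Missing value = 4.


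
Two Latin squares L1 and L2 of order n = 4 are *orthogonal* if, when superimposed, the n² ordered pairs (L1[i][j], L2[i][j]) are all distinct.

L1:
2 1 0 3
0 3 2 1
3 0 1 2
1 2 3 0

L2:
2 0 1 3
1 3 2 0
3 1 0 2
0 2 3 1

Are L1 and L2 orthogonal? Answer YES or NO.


Form the n² = 16 superimposed pairs (L1[i][j], L2[i][j]), row by row (rows and columns indexed from 0):
row 0: (2,2) (1,0) (0,1) (3,3)
row 1: (0,1) (3,3) (2,2) (1,0)
row 2: (3,3) (0,1) (1,0) (2,2)
row 3: (1,0) (2,2) (3,3) (0,1)
Orthogonality requires all 16 pairs distinct.
But the pair (0,1) repeats: cell (0,2) has L1 = 0, L2 = 1, and cell (1,0) has L1 = 0, L2 = 1.
A repeated pair means some other pair never occurs (only 4 distinct pairs out of 16), so the squares are not orthogonal.
Conclusion: NO.

NO


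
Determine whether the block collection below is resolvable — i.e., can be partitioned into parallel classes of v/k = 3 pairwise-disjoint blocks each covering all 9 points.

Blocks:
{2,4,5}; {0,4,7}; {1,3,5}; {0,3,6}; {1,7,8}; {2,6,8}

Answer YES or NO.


v = 9, block size k = 3, number of blocks = 6.
For resolvability, blocks must partition into parallel classes of size v/k = 3.
Total blocks must therefore be a multiple of 3: 6 = 3·2 + 0 ⇒ divisible ✓.
Greedy packing gives 2 candidate class(es). Each should be a full parallel class (size 3, covers all 9 points).
  Class 1 (3 blocks): {2,4,5}; {0,3,6}; {1,7,8}. Points covered: [0, 1, 2, 3, 4, 5, 6, 7, 8].
  Class 2 (3 blocks): {0,4,7}; {1,3,5}; {2,6,8}. Points covered: [0, 1, 2, 3, 4, 5, 6, 7, 8].
All classes full (size 3)? YES. All classes cover every point? YES.
Resolvable? YES.

YES


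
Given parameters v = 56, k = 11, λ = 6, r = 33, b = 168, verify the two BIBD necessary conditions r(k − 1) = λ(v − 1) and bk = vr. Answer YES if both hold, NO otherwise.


Condition (i): r(k − 1) = 33·10 = 330; λ(v − 1) = 6·55 = 330. Match? YES.
Condition (ii): bk = 168·11 = 1848; vr = 56·33 = 1848. Match? YES.
Both conditions hold? YES.

YES


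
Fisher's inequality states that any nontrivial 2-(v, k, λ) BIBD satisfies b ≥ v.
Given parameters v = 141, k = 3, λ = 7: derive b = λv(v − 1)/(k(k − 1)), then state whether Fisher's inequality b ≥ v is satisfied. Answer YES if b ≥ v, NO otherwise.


r = λ(v − 1)/(k − 1) = 7·140/2 = 490.
b = vr/k = 141·490/3 = 23030.
Fisher's inequality: b ≥ v ⇔ 23030 ≥ 141? YES.

YES


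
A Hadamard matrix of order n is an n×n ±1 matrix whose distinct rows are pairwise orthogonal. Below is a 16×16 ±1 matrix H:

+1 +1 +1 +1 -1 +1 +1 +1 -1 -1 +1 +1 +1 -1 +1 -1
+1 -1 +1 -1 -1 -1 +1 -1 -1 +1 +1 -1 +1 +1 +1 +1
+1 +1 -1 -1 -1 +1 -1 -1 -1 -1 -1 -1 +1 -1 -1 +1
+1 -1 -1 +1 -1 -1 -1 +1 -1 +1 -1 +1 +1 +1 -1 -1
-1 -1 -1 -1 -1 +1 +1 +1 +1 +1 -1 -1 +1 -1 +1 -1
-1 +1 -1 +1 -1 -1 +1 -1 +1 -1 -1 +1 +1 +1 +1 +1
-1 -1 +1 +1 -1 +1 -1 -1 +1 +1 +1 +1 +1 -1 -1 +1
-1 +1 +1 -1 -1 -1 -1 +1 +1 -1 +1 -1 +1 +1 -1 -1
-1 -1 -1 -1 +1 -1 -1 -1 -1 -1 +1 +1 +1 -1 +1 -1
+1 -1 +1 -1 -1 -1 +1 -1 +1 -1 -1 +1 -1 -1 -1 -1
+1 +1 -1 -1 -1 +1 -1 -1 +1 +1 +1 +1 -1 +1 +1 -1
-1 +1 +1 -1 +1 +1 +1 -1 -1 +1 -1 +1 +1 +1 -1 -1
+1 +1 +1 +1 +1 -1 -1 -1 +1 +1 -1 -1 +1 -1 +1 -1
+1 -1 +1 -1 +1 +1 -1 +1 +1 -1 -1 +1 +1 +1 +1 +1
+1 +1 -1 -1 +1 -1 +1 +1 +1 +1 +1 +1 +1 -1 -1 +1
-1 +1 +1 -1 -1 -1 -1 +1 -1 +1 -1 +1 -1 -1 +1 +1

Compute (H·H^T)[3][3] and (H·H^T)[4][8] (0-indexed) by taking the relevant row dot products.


Row 3 of H: [1, -1, -1, 1, -1, -1, -1, 1, -1, 1, -1, 1, 1, 1, -1, -1].
Row 4 of H: [-1, -1, -1, -1, -1, 1, 1, 1, 1, 1, -1, -1, 1, -1, 1, -1].
Row 8 of H: [-1, -1, -1, -1, 1, -1, -1, -1, -1, -1, 1, 1, 1, -1, 1, -1].
(H·H^T)[3][3] = Σ_j H[3][j]·H[3][j] = (1)² + (-1)² + (-1)² + (1)² + (-1)² + (-1)² + (-1)² + (1)² + (-1)² + (1)² + (-1)² + (1)² + (1)² + (1)² + (-1)² + (-1)² = 1 + 1 + 1 + 1 + 1 + 1 + 1 + 1 + 1 + 1 + 1 + 1 + 1 + 1 + 1 + 1 = 16.
(H·H^T)[4][8] = Σ_j H[4][j]·H[8][j] = (-1)·(-1) + (-1)·(-1) + (-1)·(-1) + (-1)·(-1) + (-1)·(1) + (1)·(-1) + (1)·(-1) + (1)·(-1) + (1)·(-1) + (1)·(-1) + (-1)·(1) + (-1)·(1) + (1)·(1) + (-1)·(-1) + (1)·(1) + (-1)·(-1) = 1 + 1 + 1 + 1 + -1 + -1 + -1 + -1 + -1 + -1 + -1 + -1 + 1 + 1 + 1 + 1 = 0.
So rows 4 and 8 are orthogonal; the diagonal entry equals n = 16.

(3,3) entry = 16; (4,8) entry = 0.


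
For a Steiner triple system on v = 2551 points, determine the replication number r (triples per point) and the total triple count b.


An STS(v) is a 2-(v, 3, 1) BIBD: block size k = 3, λ = 1.
Replication: r(k − 1) = λ(v − 1) ⇒ r·2 = 2551 − 1 = 2550 ⇒ r = 1275.
Block count: bk = vr ⇒ b·3 = 2551·1275 = 3252525 ⇒ b = 1084175.
(Check via b = v(v − 1)/6 = 2551·2550/6 = 6505050/6 = 1084175.)

r = 1275, b = 1084175.


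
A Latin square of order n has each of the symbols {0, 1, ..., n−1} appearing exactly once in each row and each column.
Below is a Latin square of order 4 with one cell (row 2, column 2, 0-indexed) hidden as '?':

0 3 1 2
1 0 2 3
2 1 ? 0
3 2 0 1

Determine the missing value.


Row 2 contains symbols [0, 1, 2] — missing [3].
Column 2 contains symbols [0, 1, 2] — missing [3].
The missing symbol must appear in both missing sets; intersection = [3].
Therefore the hidden value is 3.

Missing value = 3.


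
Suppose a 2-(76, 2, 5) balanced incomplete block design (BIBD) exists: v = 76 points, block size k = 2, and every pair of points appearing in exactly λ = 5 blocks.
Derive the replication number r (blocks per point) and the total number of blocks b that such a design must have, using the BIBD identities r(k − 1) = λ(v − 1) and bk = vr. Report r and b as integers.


Any 2-(v, k, λ) BIBD satisfies two necessary conditions:
  (i)  Each point sits in r blocks, and counting incidences through any fixed point gives r(k − 1) = λ(v − 1), so r = λ(v − 1)/(k − 1).
  (ii) Total incidences bk = vr, so b = vr/k.
Step 1: r = λ(v − 1)/(k − 1) = 5·(76 − 1)/(2 − 1) = 5·75/1 = 375/1 = 375.
Step 2: b = vr/k = 76·375/2 = 28500/2 = 14250.
Check integrality: r = 375 ∈ Z ✓, b = 14250 ∈ Z ✓.
(These identities are necessary conditions: they determine r and b for any design with these parameters, but do not by themselves prove that one exists.)

r = 375, b = 14250.


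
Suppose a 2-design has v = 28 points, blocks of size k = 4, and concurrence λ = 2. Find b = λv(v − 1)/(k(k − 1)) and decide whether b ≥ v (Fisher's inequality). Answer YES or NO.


r = λ(v − 1)/(k − 1) = 2·27/3 = 18.
b = vr/k = 28·18/4 = 126.
Fisher's inequality: b ≥ v ⇔ 126 ≥ 28? YES.

YES


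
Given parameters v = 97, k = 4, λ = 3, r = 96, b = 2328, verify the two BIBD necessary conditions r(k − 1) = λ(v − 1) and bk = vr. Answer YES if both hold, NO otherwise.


Condition (i): r(k − 1) = 96·3 = 288; λ(v − 1) = 3·96 = 288. Match? YES.
Condition (ii): bk = 2328·4 = 9312; vr = 97·96 = 9312. Match? YES.
Both conditions hold? YES.

YES


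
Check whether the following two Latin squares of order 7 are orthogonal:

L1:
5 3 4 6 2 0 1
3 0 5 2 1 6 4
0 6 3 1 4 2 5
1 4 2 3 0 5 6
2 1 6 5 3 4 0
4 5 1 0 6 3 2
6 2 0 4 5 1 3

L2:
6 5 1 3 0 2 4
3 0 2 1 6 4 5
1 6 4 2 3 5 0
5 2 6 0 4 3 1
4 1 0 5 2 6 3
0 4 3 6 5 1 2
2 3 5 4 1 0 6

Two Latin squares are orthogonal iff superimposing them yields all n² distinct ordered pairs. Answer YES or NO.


Form the n² = 49 superimposed pairs (L1[i][j], L2[i][j]), row by row (rows and columns indexed from 0):
row 0: (5,6) (3,5) (4,1) (6,3) (2,0) (0,2) (1,4)
row 1: (3,3) (0,0) (5,2) (2,1) (1,6) (6,4) (4,5)
row 2: (0,1) (6,6) (3,4) (1,2) (4,3) (2,5) (5,0)
row 3: (1,5) (4,2) (2,6) (3,0) (0,4) (5,3) (6,1)
row 4: (2,4) (1,1) (6,0) (5,5) (3,2) (4,6) (0,3)
row 5: (4,0) (5,4) (1,3) (0,6) (6,5) (3,1) (2,2)
row 6: (6,2) (2,3) (0,5) (4,4) (5,1) (1,0) (3,6)
Orthogonality requires all 49 pairs distinct.
Check by first coordinate: for each symbol s of L1, list the L2 entries in the n cells where L1 = s; they must all differ.
  L1 = 0: L2 entries (in reading order) 2, 0, 1, 4, 3, 6, 5 — all 7 distinct ✓
  L1 = 1: L2 entries (in reading order) 4, 6, 2, 5, 1, 3, 0 — all 7 distinct ✓
  L1 = 2: L2 entries (in reading order) 0, 1, 5, 6, 4, 2, 3 — all 7 distinct ✓
  L1 = 3: L2 entries (in reading order) 5, 3, 4, 0, 2, 1, 6 — all 7 distinct ✓
  L1 = 4: L2 entries (in reading order) 1, 5, 3, 2, 6, 0, 4 — all 7 distinct ✓
  L1 = 5: L2 entries (in reading order) 6, 2, 0, 3, 5, 4, 1 — all 7 distinct ✓
  L1 = 6: L2 entries (in reading order) 3, 4, 6, 1, 0, 5, 2 — all 7 distinct ✓
Every symbol of L1 meets every symbol of L2 exactly once, so all 49 pairs are distinct (49 of 49).
Conclusion: YES.

YES


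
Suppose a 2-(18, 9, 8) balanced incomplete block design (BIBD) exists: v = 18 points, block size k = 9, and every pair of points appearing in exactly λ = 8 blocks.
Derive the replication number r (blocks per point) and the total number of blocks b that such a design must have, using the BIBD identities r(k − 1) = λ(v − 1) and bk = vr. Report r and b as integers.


Any 2-(v, k, λ) BIBD satisfies two necessary conditions:
  (i)  Each point sits in r blocks, and counting incidences through any fixed point gives r(k − 1) = λ(v − 1), so r = λ(v − 1)/(k − 1).
  (ii) Total incidences bk = vr, so b = vr/k.
Step 1: r = λ(v − 1)/(k − 1) = 8·(18 − 1)/(9 − 1) = 8·17/8 = 136/8 = 17.
Step 2: b = vr/k = 18·17/9 = 306/9 = 34.
Check integrality: r = 17 ∈ Z ✓, b = 34 ∈ Z ✓.
(These identities are necessary conditions: they determine r and b for any design with these parameters, but do not by themselves prove that one exists.)

r = 17, b = 34.


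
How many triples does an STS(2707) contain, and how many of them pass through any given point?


An STS(v) is a 2-(v, 3, 1) BIBD: block size k = 3, λ = 1.
Replication: r(k − 1) = λ(v − 1) ⇒ r·2 = 2707 − 1 = 2706 ⇒ r = 1353.
Block count: bk = vr ⇒ b·3 = 2707·1353 = 3662571 ⇒ b = 1220857.

r = 1353, b = 1220857.


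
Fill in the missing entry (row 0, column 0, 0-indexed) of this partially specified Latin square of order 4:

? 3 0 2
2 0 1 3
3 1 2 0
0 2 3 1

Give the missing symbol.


Row 0 contains symbols [0, 2, 3] — missing [1].
Column 0 contains symbols [0, 2, 3] — missing [1].
The missing symbol must appear in both missing sets; intersection = [1].
Therefore the hidden value is 1.

Missing value = 1.


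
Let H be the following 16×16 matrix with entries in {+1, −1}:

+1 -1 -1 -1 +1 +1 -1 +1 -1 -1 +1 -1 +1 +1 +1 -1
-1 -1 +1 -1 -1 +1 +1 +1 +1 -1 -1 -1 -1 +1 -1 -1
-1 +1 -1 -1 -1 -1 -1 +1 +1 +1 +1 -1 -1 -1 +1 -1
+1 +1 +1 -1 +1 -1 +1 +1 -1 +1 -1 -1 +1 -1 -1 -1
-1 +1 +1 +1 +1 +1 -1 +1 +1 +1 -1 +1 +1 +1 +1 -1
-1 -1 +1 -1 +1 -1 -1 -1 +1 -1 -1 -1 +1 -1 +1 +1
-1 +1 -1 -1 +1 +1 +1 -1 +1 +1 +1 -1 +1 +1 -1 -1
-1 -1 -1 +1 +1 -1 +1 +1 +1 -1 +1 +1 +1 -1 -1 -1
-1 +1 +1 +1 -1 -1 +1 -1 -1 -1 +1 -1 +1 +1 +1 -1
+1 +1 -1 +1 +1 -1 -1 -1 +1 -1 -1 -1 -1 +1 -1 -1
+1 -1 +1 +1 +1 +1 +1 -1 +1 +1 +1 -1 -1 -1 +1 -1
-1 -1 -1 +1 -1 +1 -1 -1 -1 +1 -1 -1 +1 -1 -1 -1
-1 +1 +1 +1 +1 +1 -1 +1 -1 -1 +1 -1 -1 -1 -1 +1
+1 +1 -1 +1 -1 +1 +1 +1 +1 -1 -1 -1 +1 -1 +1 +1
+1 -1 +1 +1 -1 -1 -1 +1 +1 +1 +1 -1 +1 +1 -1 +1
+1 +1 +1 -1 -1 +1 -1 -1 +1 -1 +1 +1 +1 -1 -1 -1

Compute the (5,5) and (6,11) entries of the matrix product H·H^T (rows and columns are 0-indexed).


Row 5 of H: [-1, -1, 1, -1, 1, -1, -1, -1, 1, -1, -1, -1, 1, -1, 1, 1].
Row 6 of H: [-1, 1, -1, -1, 1, 1, 1, -1, 1, 1, 1, -1, 1, 1, -1, -1].
Row 11 of H: [-1, -1, -1, 1, -1, 1, -1, -1, -1, 1, -1, -1, 1, -1, -1, -1].
(H·H^T)[5][5] = Σ_j H[5][j]·H[5][j] = (-1)² + (-1)² + (1)² + (-1)² + (1)² + (-1)² + (-1)² + (-1)² + (1)² + (-1)² + (-1)² + (-1)² + (1)² + (-1)² + (1)² + (1)² = 1 + 1 + 1 + 1 + 1 + 1 + 1 + 1 + 1 + 1 + 1 + 1 + 1 + 1 + 1 + 1 = 16.
(H·H^T)[6][11] = Σ_j H[6][j]·H[11][j] = (-1)·(-1) + (1)·(-1) + (-1)·(-1) + (-1)·(1) + (1)·(-1) + (1)·(1) + (1)·(-1) + (-1)·(-1) + (1)·(-1) + (1)·(1) + (1)·(-1) + (-1)·(-1) + (1)·(1) + (1)·(-1) + (-1)·(-1) + (-1)·(-1) = 1 + -1 + 1 + -1 + -1 + 1 + -1 + 1 + -1 + 1 + -1 + 1 + 1 + -1 + 1 + 1 = 2.
Rows 6 and 11 are not orthogonal (dot product = 2 ≠ 0), so H is not a Hadamard matrix.

(5,5) entry = 16; (6,11) entry = 2.


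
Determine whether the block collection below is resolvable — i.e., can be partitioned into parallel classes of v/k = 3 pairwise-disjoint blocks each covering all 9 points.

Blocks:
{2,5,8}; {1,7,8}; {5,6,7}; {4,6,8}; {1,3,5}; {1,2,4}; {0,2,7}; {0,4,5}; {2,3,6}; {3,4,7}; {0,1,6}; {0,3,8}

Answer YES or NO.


v = 9, block size k = 3, number of blocks = 12.
For resolvability, blocks must partition into parallel classes of size v/k = 3.
Total blocks must therefore be a multiple of 3: 12 = 3·4 + 0 ⇒ divisible ✓.
Greedy packing gives 4 candidate class(es). Each should be a full parallel class (size 3, covers all 9 points).
  Class 1 (3 blocks): {2,5,8}; {3,4,7}; {0,1,6}. Points covered: [0, 1, 2, 3, 4, 5, 6, 7, 8].
  Class 2 (3 blocks): {1,7,8}; {0,4,5}; {2,3,6}. Points covered: [0, 1, 2, 3, 4, 5, 6, 7, 8].
  Class 3 (3 blocks): {5,6,7}; {1,2,4}; {0,3,8}. Points covered: [0, 1, 2, 3, 4, 5, 6, 7, 8].
  Class 4 (3 blocks): {4,6,8}; {1,3,5}; {0,2,7}. Points covered: [0, 1, 2, 3, 4, 5, 6, 7, 8].
All classes full (size 3)? YES. All classes cover every point? YES.
Resolvable? YES.

YES


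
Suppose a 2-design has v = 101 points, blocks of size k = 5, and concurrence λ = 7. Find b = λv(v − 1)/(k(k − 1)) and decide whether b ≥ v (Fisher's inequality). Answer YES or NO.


b = λv(v − 1)/(k(k − 1)) = 7·101·100/(5·4) = 70700/20 = 3535.
Compare with v = 101: b ≥ v, so Fisher's inequality holds.

YES


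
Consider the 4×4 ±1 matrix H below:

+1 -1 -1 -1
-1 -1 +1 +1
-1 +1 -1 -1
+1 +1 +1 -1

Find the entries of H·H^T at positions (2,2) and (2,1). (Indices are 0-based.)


Row 1 of H: [-1, -1, 1, 1].
Row 2 of H: [-1, 1, -1, -1].
(H·H^T)[2][2] = Σ_j H[2][j]·H[2][j] = (-1)² + (1)² + (-1)² + (-1)² = 1 + 1 + 1 + 1 = 4.
(H·H^T)[2][1] = Σ_j H[2][j]·H[1][j] = (-1)·(-1) + (1)·(-1) + (-1)·(1) + (-1)·(1) = 1 + -1 + -1 + -1 = -2.
Rows 2 and 1 are not orthogonal (dot product = -2 ≠ 0), so H is not a Hadamard matrix.

(2,2) entry = 4; (2,1) entry = -2.


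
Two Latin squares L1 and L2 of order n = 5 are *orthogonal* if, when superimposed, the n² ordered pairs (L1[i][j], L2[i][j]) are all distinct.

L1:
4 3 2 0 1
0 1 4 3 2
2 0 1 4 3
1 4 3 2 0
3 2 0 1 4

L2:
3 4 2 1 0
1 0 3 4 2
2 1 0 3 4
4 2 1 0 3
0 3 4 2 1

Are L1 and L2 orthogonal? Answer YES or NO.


Form the n² = 25 superimposed pairs (L1[i][j], L2[i][j]), row by row (rows and columns indexed from 0):
row 0: (4,3) (3,4) (2,2) (0,1) (1,0)
row 1: (0,1) (1,0) (4,3) (3,4) (2,2)
row 2: (2,2) (0,1) (1,0) (4,3) (3,4)
row 3: (1,4) (4,2) (3,1) (2,0) (0,3)
row 4: (3,0) (2,3) (0,4) (1,2) (4,1)
Orthogonality requires all 25 pairs distinct.
But the pair (0,1) repeats: cell (0,3) has L1 = 0, L2 = 1, and cell (1,0) has L1 = 0, L2 = 1.
A repeated pair means some other pair never occurs (only 15 distinct pairs out of 25), so the squares are not orthogonal.
Conclusion: NO.

NO


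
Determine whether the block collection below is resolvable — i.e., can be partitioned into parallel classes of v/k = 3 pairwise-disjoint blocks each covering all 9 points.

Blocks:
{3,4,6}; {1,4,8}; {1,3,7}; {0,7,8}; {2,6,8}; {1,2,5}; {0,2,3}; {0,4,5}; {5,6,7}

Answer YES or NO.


v = 9, block size k = 3, number of blocks = 9.
For resolvability, blocks must partition into parallel classes of size v/k = 3.
Total blocks must therefore be a multiple of 3: 9 = 3·3 + 0 ⇒ divisible ✓.
Greedy packing gives 3 candidate class(es). Each should be a full parallel class (size 3, covers all 9 points).
  Class 1 (3 blocks): {3,4,6}; {0,7,8}; {1,2,5}. Points covered: [0, 1, 2, 3, 4, 5, 6, 7, 8].
  Class 2 (3 blocks): {1,4,8}; {0,2,3}; {5,6,7}. Points covered: [0, 1, 2, 3, 4, 5, 6, 7, 8].
  Class 3 (3 blocks): {1,3,7}; {2,6,8}; {0,4,5}. Points covered: [0, 1, 2, 3, 4, 5, 6, 7, 8].
All classes full (size 3)? YES. All classes cover every point? YES.
Resolvable? YES.

YES


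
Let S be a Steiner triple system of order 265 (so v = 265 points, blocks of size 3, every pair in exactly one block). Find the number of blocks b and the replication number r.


An STS(v) is a 2-(v, 3, 1) BIBD: block size k = 3, λ = 1.
Replication: r(k − 1) = λ(v − 1) ⇒ r·2 = 265 − 1 = 264 ⇒ r = 132.
Block count: b = v(v − 1)/6 = 265·264/6 = 69960/6 = 11660.
(Check via bk = vr: 11660·3 = 34980 = 265·132 = 34980 ✓.)

r = 132, b = 11660.


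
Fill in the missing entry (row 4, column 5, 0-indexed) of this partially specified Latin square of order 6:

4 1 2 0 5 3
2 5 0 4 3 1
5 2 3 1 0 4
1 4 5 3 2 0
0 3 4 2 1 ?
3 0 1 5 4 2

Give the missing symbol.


Row 4 contains symbols [0, 1, 2, 3, 4] — missing [5].
Column 5 contains symbols [0, 1, 2, 3, 4] — missing [5].
The missing symbol must appear in both missing sets; intersection = [5].
Therefore the hidden value is 5.

Missing value = 5.


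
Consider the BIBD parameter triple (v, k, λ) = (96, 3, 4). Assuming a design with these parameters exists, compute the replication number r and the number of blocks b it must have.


Any 2-(v, k, λ) BIBD satisfies two necessary conditions:
  (i)  Each point sits in r blocks, and counting incidences through any fixed point gives r(k − 1) = λ(v − 1), so r = λ(v − 1)/(k − 1).
  (ii) Total incidences bk = vr, so b = vr/k.
Step 1: r = λ(v − 1)/(k − 1) = 4·(96 − 1)/(3 − 1) = 4·95/2 = 380/2 = 190.
Step 2: b = vr/k = 96·190/3 = 18240/3 = 6080.
Check integrality: r = 190 ∈ Z ✓, b = 6080 ∈ Z ✓.
(These identities are necessary conditions: they determine r and b for any design with these parameters, but do not by themselves prove that one exists.)

r = 190, b = 6080.


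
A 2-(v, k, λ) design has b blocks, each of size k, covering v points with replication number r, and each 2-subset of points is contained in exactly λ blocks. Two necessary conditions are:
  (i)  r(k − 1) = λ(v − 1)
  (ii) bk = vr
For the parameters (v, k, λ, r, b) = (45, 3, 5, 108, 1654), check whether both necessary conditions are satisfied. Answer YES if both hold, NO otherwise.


Condition (i): r(k − 1) = 108·2 = 216; λ(v − 1) = 5·44 = 220. Match? NO.
Condition (ii): bk = 1654·3 = 4962; vr = 45·108 = 4860. Match? NO.
Both conditions hold? NO.

NO


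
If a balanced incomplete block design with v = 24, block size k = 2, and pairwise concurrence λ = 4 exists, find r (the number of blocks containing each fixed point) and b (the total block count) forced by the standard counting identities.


Any 2-(v, k, λ) BIBD satisfies two necessary conditions:
  (i)  Each point sits in r blocks, and counting incidences through any fixed point gives r(k − 1) = λ(v − 1), so r = λ(v − 1)/(k − 1).
  (ii) Total incidences bk = vr, so b = vr/k.
Step 1: r = λ(v − 1)/(k − 1) = 4·(24 − 1)/(2 − 1) = 4·23/1 = 92/1 = 92.
Step 2: b = vr/k = 24·92/2 = 2208/2 = 1104.
Check integrality: r = 92 ∈ Z ✓, b = 1104 ∈ Z ✓.
(These identities are necessary conditions: they determine r and b for any design with these parameters, but do not by themselves prove that one exists.)

r = 92, b = 1104.


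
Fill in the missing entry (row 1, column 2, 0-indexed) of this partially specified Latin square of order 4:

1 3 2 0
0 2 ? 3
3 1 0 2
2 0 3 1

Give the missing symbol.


Row 1 contains symbols [0, 2, 3] — missing [1].
Column 2 contains symbols [0, 2, 3] — missing [1].
The missing symbol must appear in both missing sets; intersection = [1].
Therefore the hidden value is 1.

Missing value = 1.


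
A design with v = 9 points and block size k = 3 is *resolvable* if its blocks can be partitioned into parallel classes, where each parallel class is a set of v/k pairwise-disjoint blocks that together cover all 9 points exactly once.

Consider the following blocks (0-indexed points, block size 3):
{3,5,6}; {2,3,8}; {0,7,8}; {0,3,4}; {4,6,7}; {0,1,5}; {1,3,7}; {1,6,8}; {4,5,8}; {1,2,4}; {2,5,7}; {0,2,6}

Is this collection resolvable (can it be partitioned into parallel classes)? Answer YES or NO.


v = 9, block size k = 3, number of blocks = 12.
For resolvability, blocks must partition into parallel classes of size v/k = 3.
Total blocks must therefore be a multiple of 3: 12 = 3·4 + 0 ⇒ divisible ✓.
Greedy packing gives 4 candidate class(es). Each should be a full parallel class (size 3, covers all 9 points).
  Class 1 (3 blocks): {3,5,6}; {0,7,8}; {1,2,4}. Points covered: [0, 1, 2, 3, 4, 5, 6, 7, 8].
  Class 2 (3 blocks): {2,3,8}; {4,6,7}; {0,1,5}. Points covered: [0, 1, 2, 3, 4, 5, 6, 7, 8].
  Class 3 (3 blocks): {0,3,4}; {1,6,8}; {2,5,7}. Points covered: [0, 1, 2, 3, 4, 5, 6, 7, 8].
  Class 4 (3 blocks): {1,3,7}; {4,5,8}; {0,2,6}. Points covered: [0, 1, 2, 3, 4, 5, 6, 7, 8].
All classes full (size 3)? YES. All classes cover every point? YES.
Resolvable? YES.

YES


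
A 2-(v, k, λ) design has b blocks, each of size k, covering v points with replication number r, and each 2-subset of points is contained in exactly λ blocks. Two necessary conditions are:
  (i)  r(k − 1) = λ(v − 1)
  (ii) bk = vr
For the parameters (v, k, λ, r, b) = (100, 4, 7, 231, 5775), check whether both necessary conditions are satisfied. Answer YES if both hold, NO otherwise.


Condition (i): r(k − 1) = 231·3 = 693; λ(v − 1) = 7·99 = 693. Match? YES.
Condition (ii): bk = 5775·4 = 23100; vr = 100·231 = 23100. Match? YES.
Both conditions hold? YES.

YES


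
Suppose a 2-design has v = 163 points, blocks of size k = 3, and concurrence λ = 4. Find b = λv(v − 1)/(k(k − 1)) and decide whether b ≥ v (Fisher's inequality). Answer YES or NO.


r = λ(v − 1)/(k − 1) = 4·162/2 = 324.
b = vr/k = 163·324/3 = 17604.
Fisher's inequality: b ≥ v ⇔ 17604 ≥ 163? YES.

YES


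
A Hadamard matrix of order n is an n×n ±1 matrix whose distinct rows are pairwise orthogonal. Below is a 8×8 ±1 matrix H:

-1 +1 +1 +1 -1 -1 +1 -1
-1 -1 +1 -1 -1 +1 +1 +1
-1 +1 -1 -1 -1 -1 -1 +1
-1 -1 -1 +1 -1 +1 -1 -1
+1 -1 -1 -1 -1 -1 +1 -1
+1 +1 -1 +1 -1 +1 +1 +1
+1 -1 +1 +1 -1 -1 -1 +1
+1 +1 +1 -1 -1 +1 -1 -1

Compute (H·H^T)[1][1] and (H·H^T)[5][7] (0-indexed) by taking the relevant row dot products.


Row 1 of H: [-1, -1, 1, -1, -1, 1, 1, 1].
Row 5 of H: [1, 1, -1, 1, -1, 1, 1, 1].
Row 7 of H: [1, 1, 1, -1, -1, 1, -1, -1].
(H·H^T)[1][1] = Σ_j H[1][j]·H[1][j] = (-1)² + (-1)² + (1)² + (-1)² + (-1)² + (1)² + (1)² + (1)² = 1 + 1 + 1 + 1 + 1 + 1 + 1 + 1 = 8.
(H·H^T)[5][7] = Σ_j H[5][j]·H[7][j] = (1)·(1) + (1)·(1) + (-1)·(1) + (1)·(-1) + (-1)·(-1) + (1)·(1) + (1)·(-1) + (1)·(-1) = 1 + 1 + -1 + -1 + 1 + 1 + -1 + -1 = 0.
So rows 5 and 7 are orthogonal; the diagonal entry equals n = 8.

(1,1) entry = 8; (5,7) entry = 0.


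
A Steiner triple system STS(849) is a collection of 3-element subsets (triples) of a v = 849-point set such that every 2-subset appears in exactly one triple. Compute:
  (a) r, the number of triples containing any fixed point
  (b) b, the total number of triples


An STS(v) is a 2-(v, 3, 1) BIBD: block size k = 3, λ = 1.
Replication: r(k − 1) = λ(v − 1) ⇒ r·2 = 849 − 1 = 848 ⇒ r = 424.
Block count: bk = vr ⇒ b·3 = 849·424 = 359976 ⇒ b = 119992.

r = 424, b = 119992.


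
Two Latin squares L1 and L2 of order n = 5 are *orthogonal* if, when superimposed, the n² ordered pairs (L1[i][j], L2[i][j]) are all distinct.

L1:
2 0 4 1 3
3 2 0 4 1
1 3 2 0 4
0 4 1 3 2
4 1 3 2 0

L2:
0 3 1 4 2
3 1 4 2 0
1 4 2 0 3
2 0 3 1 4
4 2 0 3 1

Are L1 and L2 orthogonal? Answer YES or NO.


Form the n² = 25 superimposed pairs (L1[i][j], L2[i][j]), row by row (rows and columns indexed from 0):
row 0: (2,0) (0,3) (4,1) (1,4) (3,2)
row 1: (3,3) (2,1) (0,4) (4,2) (1,0)
row 2: (1,1) (3,4) (2,2) (0,0) (4,3)
row 3: (0,2) (4,0) (1,3) (3,1) (2,4)
row 4: (4,4) (1,2) (3,0) (2,3) (0,1)
Orthogonality requires all 25 pairs distinct.
Check by first coordinate: for each symbol s of L1, list the L2 entries in the n cells where L1 = s; they must all differ.
  L1 = 0: L2 entries (in reading order) 3, 4, 0, 2, 1 — all 5 distinct ✓
  L1 = 1: L2 entries (in reading order) 4, 0, 1, 3, 2 — all 5 distinct ✓
  L1 = 2: L2 entries (in reading order) 0, 1, 2, 4, 3 — all 5 distinct ✓
  L1 = 3: L2 entries (in reading order) 2, 3, 4, 1, 0 — all 5 distinct ✓
  L1 = 4: L2 entries (in reading order) 1, 2, 3, 0, 4 — all 5 distinct ✓
Every symbol of L1 meets every symbol of L2 exactly once, so all 25 pairs are distinct (25 of 25).
Conclusion: YES.

YES


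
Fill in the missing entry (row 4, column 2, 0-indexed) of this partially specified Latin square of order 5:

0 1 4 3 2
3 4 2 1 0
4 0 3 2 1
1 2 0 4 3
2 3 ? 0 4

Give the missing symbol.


Row 4 contains symbols [0, 2, 3, 4] — missing [1].
Column 2 contains symbols [0, 2, 3, 4] — missing [1].
The missing symbol must appear in both missing sets; intersection = [1].
Therefore the hidden value is 1.

Missing value = 1.


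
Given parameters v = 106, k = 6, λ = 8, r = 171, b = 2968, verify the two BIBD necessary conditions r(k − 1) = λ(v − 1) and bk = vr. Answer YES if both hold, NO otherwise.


Condition (i): r(k − 1) = 171·5 = 855; λ(v − 1) = 8·105 = 840. Match? NO.
Condition (ii): bk = 2968·6 = 17808; vr = 106·171 = 18126. Match? NO.
Both conditions hold? NO.

NO


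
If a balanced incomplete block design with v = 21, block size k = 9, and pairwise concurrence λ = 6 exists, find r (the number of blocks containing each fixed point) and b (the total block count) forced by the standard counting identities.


Any 2-(v, k, λ) BIBD satisfies two necessary conditions:
  (i)  Each point sits in r blocks, and counting incidences through any fixed point gives r(k − 1) = λ(v − 1), so r = λ(v − 1)/(k − 1).
  (ii) Total incidences bk = vr, so b = vr/k.
Step 1: r = λ(v − 1)/(k − 1) = 6·(21 − 1)/(9 − 1) = 6·20/8 = 120/8 = 15.
Step 2: b = vr/k = 21·15/9 = 315/9 = 35.
Check integrality: r = 15 ∈ Z ✓, b = 35 ∈ Z ✓.
(These identities are necessary conditions: they determine r and b for any design with these parameters, but do not by themselves prove that one exists.)

r = 15, b = 35.


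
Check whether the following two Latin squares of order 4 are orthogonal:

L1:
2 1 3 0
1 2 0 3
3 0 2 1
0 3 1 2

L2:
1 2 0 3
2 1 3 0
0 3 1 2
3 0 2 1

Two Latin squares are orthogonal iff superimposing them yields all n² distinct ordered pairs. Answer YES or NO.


Form the n² = 16 superimposed pairs (L1[i][j], L2[i][j]), row by row (rows and columns indexed from 0):
row 0: (2,1) (1,2) (3,0) (0,3)
row 1: (1,2) (2,1) (0,3) (3,0)
row 2: (3,0) (0,3) (2,1) (1,2)
row 3: (0,3) (3,0) (1,2) (2,1)
Orthogonality requires all 16 pairs distinct.
But the pair (1,2) repeats: cell (0,1) has L1 = 1, L2 = 2, and cell (1,0) has L1 = 1, L2 = 2.
A repeated pair means some other pair never occurs (only 4 distinct pairs out of 16), so the squares are not orthogonal.
Conclusion: NO.

NO


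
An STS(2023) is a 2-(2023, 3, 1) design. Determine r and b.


An STS(v) is a 2-(v, 3, 1) BIBD: block size k = 3, λ = 1.
Replication: r(k − 1) = λ(v − 1) ⇒ r·2 = 2023 − 1 = 2022 ⇒ r = 1011.
Block count: bk = vr ⇒ b·3 = 2023·1011 = 2045253 ⇒ b = 681751.

r = 1011, b = 681751.


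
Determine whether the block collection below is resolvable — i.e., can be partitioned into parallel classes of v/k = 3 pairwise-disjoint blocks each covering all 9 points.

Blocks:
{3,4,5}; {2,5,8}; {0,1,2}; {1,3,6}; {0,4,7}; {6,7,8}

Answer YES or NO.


v = 9, block size k = 3, number of blocks = 6.
For resolvability, blocks must partition into parallel classes of size v/k = 3.
Total blocks must therefore be a multiple of 3: 6 = 3·2 + 0 ⇒ divisible ✓.
Greedy packing gives 2 candidate class(es). Each should be a full parallel class (size 3, covers all 9 points).
  Class 1 (3 blocks): {3,4,5}; {0,1,2}; {6,7,8}. Points covered: [0, 1, 2, 3, 4, 5, 6, 7, 8].
  Class 2 (3 blocks): {2,5,8}; {1,3,6}; {0,4,7}. Points covered: [0, 1, 2, 3, 4, 5, 6, 7, 8].
All classes full (size 3)? YES. All classes cover every point? YES.
Resolvable? YES.

YES
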